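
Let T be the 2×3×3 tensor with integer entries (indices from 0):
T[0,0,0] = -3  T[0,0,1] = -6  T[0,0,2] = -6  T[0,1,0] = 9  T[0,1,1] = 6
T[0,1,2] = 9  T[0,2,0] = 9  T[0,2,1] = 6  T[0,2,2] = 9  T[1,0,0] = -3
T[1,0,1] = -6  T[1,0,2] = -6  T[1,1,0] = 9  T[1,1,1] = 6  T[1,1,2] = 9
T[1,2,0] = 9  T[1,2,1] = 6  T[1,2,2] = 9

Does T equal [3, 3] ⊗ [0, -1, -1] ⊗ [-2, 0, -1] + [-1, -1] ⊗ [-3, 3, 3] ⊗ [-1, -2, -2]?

Reconstruct entrywise from the claimed factors. For example, T[0,2,1] = 6 and Σₗ aₗ[0]bₗ[2]cₗ[1] = (3)·(-1)·(0) + (-1)·(3)·(-2) = 6; checking all 18 entries, every one matches. The claim holds.

Yes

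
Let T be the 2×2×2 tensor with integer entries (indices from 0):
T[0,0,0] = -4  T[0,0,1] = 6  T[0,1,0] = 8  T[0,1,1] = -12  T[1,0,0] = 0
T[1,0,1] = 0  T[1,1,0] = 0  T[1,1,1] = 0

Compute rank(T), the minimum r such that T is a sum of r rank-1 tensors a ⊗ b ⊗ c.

1

Lower bound: T ≠ 0 (e.g. T[0,0,0] = -4), so rank(T) ≥ 1.
Upper bound: if T = a ⊗ b ⊗ c then every fibre of T is a multiple of the corresponding factor, so read the factors off the fibres through the nonzero entry T[0,0,0] = -4.
The mode-1 fibre T[:,0,0] = [-4, 0] gives a = [1, 0] (primitive direction); the mode-2 fibre T[0,:,0] = [-4, 8] gives b = [1, -2]; then c[k] = T[0,0,k] / (a[0]·b[0]) = [-4, 6] / 1 = [-4, 6].
Expanding [1, 0] ⊗ [1, -2] ⊗ [-4, 6] reproduces all 8 entries of T, so T = [1, 0] ⊗ [1, -2] ⊗ [-4, 6] and rank(T) ≤ 1.
These bounds meet, so rank(T) = 1.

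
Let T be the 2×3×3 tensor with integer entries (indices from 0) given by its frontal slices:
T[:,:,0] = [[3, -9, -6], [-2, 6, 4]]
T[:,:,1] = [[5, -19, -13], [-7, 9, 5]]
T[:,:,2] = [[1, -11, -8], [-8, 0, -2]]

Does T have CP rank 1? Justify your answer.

No

The mode-3 unfolding of T (rows indexed by k, columns by (i,j) = (0,0), (0,1), (0,2), (1,0), (1,1), (1,2)) is [[3, -9, -6, -2, 6, 4], [5, -19, -13, -7, 9, 5], [1, -11, -8, -8, 0, -2]].
There the 2×2 minor on rows k ∈ {0, 1}, columns (i,j) ∈ {(0,0), (0,1)} is det [[3, -9], [5, -19]] = -12 ≠ 0, so this unfolding has rank ≥ 2; CP rank is at least every unfolding rank, so rank(T) ≥ 2.
In particular rank(T) ≥ 2 > 1, so T is not rank-1.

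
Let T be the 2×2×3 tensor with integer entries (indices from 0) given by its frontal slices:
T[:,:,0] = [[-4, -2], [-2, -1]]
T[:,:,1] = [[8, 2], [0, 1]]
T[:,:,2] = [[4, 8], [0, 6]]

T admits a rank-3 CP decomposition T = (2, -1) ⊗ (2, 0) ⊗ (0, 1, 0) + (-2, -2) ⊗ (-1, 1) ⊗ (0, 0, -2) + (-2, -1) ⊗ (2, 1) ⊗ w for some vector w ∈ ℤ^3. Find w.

Subtract the known terms from T to get the rank-1 residual R = (-2, -1) ⊗ (2, 1) ⊗ w, so R[i,j,k] = a[i]·b[j]·w[k]. Pick indices with nonzero a[0]·b[0] = (-2)·(2) = -4. Only the fibre through (0,0,·) is needed: R[0,0,:] = T[0,0,:] − Σₗ aₗ[0]bₗ[0]cₗ = [-4, 8, 4] − (2)·(2)·(0, 1, 0) − (-2)·(-1)·(0, 0, -2) = [-4, 4, 8]. Then w[k] = R[0,0,k] / -4 for each k, giving w = [-4, 4, 8] / -4 = (1, -1, -2).

w = (1, -1, -2)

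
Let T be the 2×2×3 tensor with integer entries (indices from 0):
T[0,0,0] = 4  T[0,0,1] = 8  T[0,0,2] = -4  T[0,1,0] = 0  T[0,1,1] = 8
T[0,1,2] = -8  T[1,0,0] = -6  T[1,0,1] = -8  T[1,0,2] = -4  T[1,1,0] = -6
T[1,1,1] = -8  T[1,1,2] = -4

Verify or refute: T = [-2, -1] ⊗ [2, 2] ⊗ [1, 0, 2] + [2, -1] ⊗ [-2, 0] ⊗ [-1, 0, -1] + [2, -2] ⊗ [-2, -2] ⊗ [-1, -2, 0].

No

Reconstruct entry (1,0,0) from the claimed factors: Σₗ aₗ[1]bₗ[0]cₗ[0] = (-1)·(2)·(1) + (-1)·(-2)·(-1) + (-2)·(-2)·(-1) = -8, but T[1,0,0] = -6. The claim is false.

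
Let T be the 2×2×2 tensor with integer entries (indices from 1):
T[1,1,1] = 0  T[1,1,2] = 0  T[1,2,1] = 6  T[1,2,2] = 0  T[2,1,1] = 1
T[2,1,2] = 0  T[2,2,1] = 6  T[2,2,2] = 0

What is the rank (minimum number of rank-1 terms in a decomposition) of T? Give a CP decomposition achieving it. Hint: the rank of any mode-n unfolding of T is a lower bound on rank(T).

rank(T) = 2

Lower bound: in the mode-2 unfolding of T (rows indexed by j, columns by (i,k)) the 2×2 minor on rows j ∈ {1, 2}, columns (i,k) ∈ {(1,1), (2,1)} is det [[0, 1], [6, 6]] = -6 ≠ 0, so that unfolding has rank ≥ 2 and hence rank(T) ≥ 2 (CP rank is at least every unfolding rank, though it can be larger).
Upper bound: T[:,:,k] = c[k]·M for every slice, with c = [1, 0] and M = [[0, 6], [1, 6]] (rows i, columns j).
Splitting M by its rows (i = 1, 2), M = [1, 0][0, 6]ᵀ + [0, 1][1, 6]ᵀ.
Hence T = [1, 0] ∘ [0, 6] ∘ [1, 0] + [0, 1] ∘ [1, 6] ∘ [1, 0], so rank(T) ≤ 2.
These bounds meet, so rank(T) = 2.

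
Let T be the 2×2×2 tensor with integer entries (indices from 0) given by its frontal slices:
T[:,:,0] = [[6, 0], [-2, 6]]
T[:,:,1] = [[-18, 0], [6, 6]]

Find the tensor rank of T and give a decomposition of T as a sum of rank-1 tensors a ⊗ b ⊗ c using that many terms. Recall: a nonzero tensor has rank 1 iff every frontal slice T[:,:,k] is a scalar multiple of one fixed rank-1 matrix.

Lower bound: in the mode-1 unfolding of T (rows indexed by i, columns by (j,k)) the 2×2 minor on rows i ∈ {0, 1}, columns (j,k) ∈ {(0,0), (1,0)} is det [[6, 0], [-2, 6]] = 36 ≠ 0, so that unfolding has rank ≥ 2 and hence rank(T) ≥ 2 (CP rank is at least every unfolding rank, though it can be larger).
Upper bound: with S_k = T[:,:,k], the two rank-1 terms a₁b₁ᵀ, a₂b₂ᵀ are the rank-1 members of the pencil x·S₀ + y·S₁.
det(x·S₀ + y·S₁) is 36·x² − 72·xy − 108·y² = 36·(x − 3·y)(x + y), vanishing at (x:y) = (3:1) and (1:-1).
M₁ = 3·S₀ + S₁ = [[0, 0], [0, 24]] = 24·[0, 1][0, 1]ᵀ and M₂ = S₀ − S₁ = [[24, 0], [-8, 0]] = 8·[3, -1][1, 0]ᵀ, so take a₁ = [0, 1], b₁ = [0, 1], a₂ = [3, -1], b₂ = [1, 0].
Each slice is an integer combination of E₁ = a₁b₁ᵀ and E₂ = a₂b₂ᵀ: S₀ = 6·E₁ + 2·E₂, S₁ = 6·E₁ − 6·E₂; reading off coefficients, c₁ = [6, 6] and c₂ = [2, -6].
Hence T = [0, 1] ⊗ [0, 1] ⊗ [6, 6] + [3, -1] ⊗ [1, 0] ⊗ [2, -6], so rank(T) ≤ 2.
These bounds meet, so rank(T) = 2.

rank(T) = 2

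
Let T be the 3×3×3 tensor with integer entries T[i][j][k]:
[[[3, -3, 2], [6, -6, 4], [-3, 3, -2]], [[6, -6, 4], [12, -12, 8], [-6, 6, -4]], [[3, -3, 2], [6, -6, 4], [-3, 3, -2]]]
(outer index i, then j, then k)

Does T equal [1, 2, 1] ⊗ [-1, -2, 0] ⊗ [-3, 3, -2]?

No

Reconstruct entry (0,2,0) from the claimed factors: Σₗ aₗ[0]bₗ[2]cₗ[0] = (1)·(0)·(-3) = 0, but T[0,2,0] = -3. The claim is false.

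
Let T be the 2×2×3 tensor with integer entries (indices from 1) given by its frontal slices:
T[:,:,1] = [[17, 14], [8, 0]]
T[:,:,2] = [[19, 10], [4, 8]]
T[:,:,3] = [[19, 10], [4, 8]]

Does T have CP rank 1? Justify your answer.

The mode-1 unfolding of T (rows indexed by i, columns by (j,k) = (1,1), (1,2), (1,3), (2,1), (2,2), (2,3)) is [[17, 19, 19, 14, 10, 10], [8, 4, 4, 0, 8, 8]].
There the 2×2 minor on rows i ∈ {1, 2}, columns (j,k) ∈ {(1,1), (1,2)} is det [[17, 19], [8, 4]] = -84 ≠ 0, so this unfolding has rank ≥ 2; CP rank is at least every unfolding rank, so rank(T) ≥ 2.
In particular rank(T) ≥ 2 > 1, so T is not rank-1.

No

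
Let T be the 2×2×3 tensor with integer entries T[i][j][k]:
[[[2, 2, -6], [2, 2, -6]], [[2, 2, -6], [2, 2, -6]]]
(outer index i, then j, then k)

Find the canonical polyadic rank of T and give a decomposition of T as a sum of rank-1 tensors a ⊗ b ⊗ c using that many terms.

Lower bound: T ≠ 0 (e.g. T[0,0,0] = 2), so rank(T) ≥ 1.
Upper bound: the mode-1 fibre T[:,0,0] = [2, 2] gives a = [1, 1] (primitive direction); the mode-2 fibre T[0,:,0] = [2, 2] gives b = [1, 1]; then c[k] = T[0,0,k] / (a[0]·b[0]) = [2, 2, -6] / 1 = [2, 2, -6].
Expanding [1, 1] ⊗ [1, 1] ⊗ [2, 2, -6] reproduces all 12 entries of T, so T = [1, 1] ⊗ [1, 1] ⊗ [2, 2, -6] and rank(T) ≤ 1.
These bounds meet, so rank(T) = 1.

rank(T) = 1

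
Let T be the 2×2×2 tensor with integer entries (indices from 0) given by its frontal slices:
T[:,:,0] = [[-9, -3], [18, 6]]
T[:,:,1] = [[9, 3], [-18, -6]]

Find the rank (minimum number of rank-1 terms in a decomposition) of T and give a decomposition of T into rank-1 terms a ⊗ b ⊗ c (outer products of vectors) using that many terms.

Lower bound: T ≠ 0 (e.g. T[0,0,0] = -9), so rank(T) ≥ 1.
Upper bound: if T = a ⊗ b ⊗ c then every fibre of T is a multiple of the corresponding factor, so read the factors off the fibres through the nonzero entry T[0,0,0] = -9.
The mode-1 fibre T[:,0,0] = [-9, 18] gives a = (1, -2) (primitive direction); the mode-2 fibre T[0,:,0] = [-9, -3] gives b = (3, 1); then c[k] = T[0,0,k] / (a[0]·b[0]) = [-9, 9] / 3 = (-3, 3).
Expanding (1, -2) ⊗ (3, 1) ⊗ (-3, 3) reproduces all 8 entries of T, so T = (1, -2) ⊗ (3, 1) ⊗ (-3, 3) and rank(T) ≤ 1.
These bounds meet, so rank(T) = 1.
Check entry T[0,0,0] = -9: (1)·(3)·(-3) = -9.

rank(T) = 1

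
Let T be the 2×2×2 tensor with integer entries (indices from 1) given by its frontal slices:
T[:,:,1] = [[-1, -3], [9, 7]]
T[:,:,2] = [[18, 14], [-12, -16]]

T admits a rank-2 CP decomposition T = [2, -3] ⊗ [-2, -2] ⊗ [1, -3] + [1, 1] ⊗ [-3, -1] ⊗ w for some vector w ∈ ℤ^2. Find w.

w = [-1, -2]

Subtract the known terms from T to get the rank-1 residual R = [1, 1] ⊗ [-3, -1] ⊗ w, so R[i,j,k] = a[i]·b[j]·w[k]. Pick indices with nonzero a[1]·b[1] = (1)·(-3) = -3. Only the fibre through (1,1,·) is needed: R[1,1,:] = T[1,1,:] − Σₗ aₗ[1]bₗ[1]cₗ = [-1, 18] − (2)·(-2)·[1, -3] = [3, 6]. Then w[k] = R[1,1,k] / -3 for each k, giving w = [3, 6] / -3 = [-1, -2].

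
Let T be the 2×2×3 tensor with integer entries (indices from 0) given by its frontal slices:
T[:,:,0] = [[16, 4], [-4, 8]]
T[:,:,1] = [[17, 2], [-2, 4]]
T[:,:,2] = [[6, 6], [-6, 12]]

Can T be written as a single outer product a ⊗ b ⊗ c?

The mode-2 unfolding of T (rows indexed by j, columns by (i,k) = (0,0), (0,1), (0,2), (1,0), (1,1), (1,2)) is [[16, 17, 6, -4, -2, -6], [4, 2, 6, 8, 4, 12]].
There the 2×2 minor on rows j ∈ {0, 1}, columns (i,k) ∈ {(0,0), (0,1)} is det [[16, 17], [4, 2]] = -36 ≠ 0, so this unfolding has rank ≥ 2; CP rank is at least every unfolding rank, so rank(T) ≥ 2.
In particular rank(T) ≥ 2 > 1, so T is not rank-1.

No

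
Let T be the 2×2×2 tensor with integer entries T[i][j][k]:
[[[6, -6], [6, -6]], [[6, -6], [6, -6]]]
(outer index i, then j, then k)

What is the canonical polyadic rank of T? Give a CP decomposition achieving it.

Lower bound: T ≠ 0 (e.g. T[0,0,0] = 6), so rank(T) ≥ 1.
Upper bound: if T = a ⊗ b ⊗ c then every fibre of T is a multiple of the corresponding factor, so read the factors off the fibres through the nonzero entry T[0,0,0] = 6.
The mode-1 fibre T[:,0,0] = [6, 6] gives a = [1, 1] (primitive direction); the mode-2 fibre T[0,:,0] = [6, 6] gives b = [1, 1]; then c[k] = T[0,0,k] / (a[0]·b[0]) = [6, -6] / 1 = [6, -6].
Expanding [1, 1] ⊗ [1, 1] ⊗ [6, -6] reproduces all 8 entries of T, so T = [1, 1] ⊗ [1, 1] ⊗ [6, -6] and rank(T) ≤ 1.
These bounds meet, so rank(T) = 1.
Check entry T[0,0,1] = -6: (1)·(1)·(-6) = -6.

rank(T) = 1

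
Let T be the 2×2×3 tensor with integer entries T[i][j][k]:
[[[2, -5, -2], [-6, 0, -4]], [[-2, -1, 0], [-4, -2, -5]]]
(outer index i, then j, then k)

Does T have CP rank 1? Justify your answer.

No

The mode-3 unfolding of T (rows indexed by k, columns by (i,j) = (0,0), (0,1), (1,0), (1,1)) is [[2, -6, -2, -4], [-5, 0, -1, -2], [-2, -4, 0, -5]].
There the 3×3 minor on rows k ∈ {0, 1, 2}, columns (i,j) ∈ {(0,0), (0,1), (1,0)} is det [[2, -6, -2], [-5, 0, -1], [-2, -4, 0]] = -60 ≠ 0, so this unfolding has rank ≥ 3; CP rank is at least every unfolding rank, so rank(T) ≥ 3.
In particular rank(T) ≥ 3 > 1, so T is not rank-1.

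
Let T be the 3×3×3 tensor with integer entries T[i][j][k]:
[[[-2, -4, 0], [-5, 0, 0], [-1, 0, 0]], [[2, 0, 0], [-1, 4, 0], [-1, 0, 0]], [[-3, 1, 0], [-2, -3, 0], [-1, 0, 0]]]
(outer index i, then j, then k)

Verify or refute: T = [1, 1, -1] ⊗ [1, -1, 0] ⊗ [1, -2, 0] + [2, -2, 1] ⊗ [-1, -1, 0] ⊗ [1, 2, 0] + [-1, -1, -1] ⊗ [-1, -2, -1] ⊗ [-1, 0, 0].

No

Reconstruct entry (0,0,1) from the claimed factors: Σₗ aₗ[0]bₗ[0]cₗ[1] = (1)·(1)·(-2) + (2)·(-1)·(2) + (-1)·(-1)·(0) = -6, but T[0,0,1] = -4. The claim is false.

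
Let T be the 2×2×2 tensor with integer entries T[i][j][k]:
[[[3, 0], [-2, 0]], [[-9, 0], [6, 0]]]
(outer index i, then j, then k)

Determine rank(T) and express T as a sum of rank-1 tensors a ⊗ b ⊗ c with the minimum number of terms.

rank(T) = 1

Lower bound: T ≠ 0 (e.g. T[0,0,0] = 3), so rank(T) ≥ 1.
Upper bound: if T = a ⊗ b ⊗ c then every fibre of T is a multiple of the corresponding factor, so read the factors off the fibres through the nonzero entry T[0,0,0] = 3.
The mode-1 fibre T[:,0,0] = [3, -9] gives a = [1, -3] (primitive direction); the mode-2 fibre T[0,:,0] = [3, -2] gives b = [3, -2]; then c[k] = T[0,0,k] / (a[0]·b[0]) = [3, 0] / 3 = [1, 0].
Expanding [1, -3] ⊗ [3, -2] ⊗ [1, 0] reproduces all 8 entries of T, so T = [1, -3] ⊗ [3, -2] ⊗ [1, 0] and rank(T) ≤ 1.
These bounds meet, so rank(T) = 1.
Check entry T[1,0,0] = -9: (-3)·(3)·(1) = -9.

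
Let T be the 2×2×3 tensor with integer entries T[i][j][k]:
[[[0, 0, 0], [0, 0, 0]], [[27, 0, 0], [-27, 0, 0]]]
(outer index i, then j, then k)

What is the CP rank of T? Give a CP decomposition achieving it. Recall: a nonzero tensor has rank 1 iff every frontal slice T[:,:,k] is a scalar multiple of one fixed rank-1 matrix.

rank(T) = 1

Lower bound: T ≠ 0 (e.g. T[1,0,0] = 27), so rank(T) ≥ 1.
Upper bound: the mode-1 fibre T[:,0,0] = [0, 27] gives a = [0, 1] (primitive direction); the mode-2 fibre T[1,:,0] = [27, -27] gives b = [1, -1]; then c[k] = T[1,0,k] / (a[1]·b[0]) = [27, 0, 0] / 1 = [27, 0, 0].
Expanding [0, 1] ⊗ [1, -1] ⊗ [27, 0, 0] reproduces all 12 entries of T, so T = [0, 1] ⊗ [1, -1] ⊗ [27, 0, 0] and rank(T) ≤ 1.
These bounds meet, so rank(T) = 1.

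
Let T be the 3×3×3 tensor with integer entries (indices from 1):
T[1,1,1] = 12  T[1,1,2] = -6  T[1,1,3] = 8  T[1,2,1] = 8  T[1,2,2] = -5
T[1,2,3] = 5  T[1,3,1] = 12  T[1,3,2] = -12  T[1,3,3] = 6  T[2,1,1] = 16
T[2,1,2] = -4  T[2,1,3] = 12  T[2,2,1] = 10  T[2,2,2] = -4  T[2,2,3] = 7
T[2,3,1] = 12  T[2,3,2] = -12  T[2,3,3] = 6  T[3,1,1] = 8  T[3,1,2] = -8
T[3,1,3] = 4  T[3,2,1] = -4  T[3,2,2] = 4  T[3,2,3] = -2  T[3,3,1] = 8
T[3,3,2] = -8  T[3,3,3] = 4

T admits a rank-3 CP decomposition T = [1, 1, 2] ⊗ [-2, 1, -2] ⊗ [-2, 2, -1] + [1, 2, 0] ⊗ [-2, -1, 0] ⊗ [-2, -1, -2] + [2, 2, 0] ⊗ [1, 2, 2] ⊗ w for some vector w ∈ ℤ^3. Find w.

w = [2, -2, 1]

Subtract the known terms from T to get the rank-1 residual R = [2, 2, 0] ⊗ [1, 2, 2] ⊗ w, so R[i,j,k] = a[i]·b[j]·w[k]. Pick indices with nonzero a[1]·b[1] = (2)·(1) = 2. Only the fibre through (1,1,·) is needed: R[1,1,:] = T[1,1,:] − Σₗ aₗ[1]bₗ[1]cₗ = [12, -6, 8] − (1)·(-2)·[-2, 2, -1] − (1)·(-2)·[-2, -1, -2] = [4, -4, 2]. Then w[k] = R[1,1,k] / 2 for each k, giving w = [4, -4, 2] / 2 = [2, -2, 1].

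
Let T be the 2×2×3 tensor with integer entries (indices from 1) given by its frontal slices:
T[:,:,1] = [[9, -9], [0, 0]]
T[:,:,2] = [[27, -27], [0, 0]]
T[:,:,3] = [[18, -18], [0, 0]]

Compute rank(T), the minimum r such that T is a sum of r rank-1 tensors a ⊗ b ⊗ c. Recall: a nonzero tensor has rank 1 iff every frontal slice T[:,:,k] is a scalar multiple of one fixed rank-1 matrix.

Lower bound: T ≠ 0 (e.g. T[1,1,1] = 9), so rank(T) ≥ 1.
Upper bound: if T = a ⊗ b ⊗ c then every fibre of T is a multiple of the corresponding factor, so read the factors off the fibres through the nonzero entry T[1,1,1] = 9.
The mode-1 fibre T[:,1,1] = [9, 0] gives a = [1, 0] (primitive direction); the mode-2 fibre T[1,:,1] = [9, -9] gives b = [1, -1]; then c[k] = T[1,1,k] / (a[1]·b[1]) = [9, 27, 18] / 1 = [9, 27, 18].
Expanding [1, 0] ⊗ [1, -1] ⊗ [9, 27, 18] reproduces all 12 entries of T, so T = [1, 0] ⊗ [1, -1] ⊗ [9, 27, 18] and rank(T) ≤ 1.
These bounds meet, so rank(T) = 1.
Check entry T[1,1,2] = 27: (1)·(1)·(27) = 27.

1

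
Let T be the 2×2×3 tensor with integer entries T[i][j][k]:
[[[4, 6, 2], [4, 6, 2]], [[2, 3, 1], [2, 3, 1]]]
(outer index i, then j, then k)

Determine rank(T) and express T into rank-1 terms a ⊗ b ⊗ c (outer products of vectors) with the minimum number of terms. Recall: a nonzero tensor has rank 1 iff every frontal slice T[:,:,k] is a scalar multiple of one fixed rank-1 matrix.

Lower bound: T ≠ 0 (e.g. T[0,0,0] = 4), so rank(T) ≥ 1.
Upper bound: if T = a ⊗ b ⊗ c then every fibre of T is a multiple of the corresponding factor, so read the factors off the fibres through the nonzero entry T[0,0,0] = 4.
The mode-1 fibre T[:,0,0] = [4, 2] gives a = (2, 1) (primitive direction); the mode-2 fibre T[0,:,0] = [4, 4] gives b = (1, 1); then c[k] = T[0,0,k] / (a[0]·b[0]) = [4, 6, 2] / 2 = (2, 3, 1).
Expanding (2, 1) ⊗ (1, 1) ⊗ (2, 3, 1) reproduces all 12 entries of T, so T = (2, 1) ⊗ (1, 1) ⊗ (2, 3, 1) and rank(T) ≤ 1.
These bounds meet, so rank(T) = 1.

rank(T) = 1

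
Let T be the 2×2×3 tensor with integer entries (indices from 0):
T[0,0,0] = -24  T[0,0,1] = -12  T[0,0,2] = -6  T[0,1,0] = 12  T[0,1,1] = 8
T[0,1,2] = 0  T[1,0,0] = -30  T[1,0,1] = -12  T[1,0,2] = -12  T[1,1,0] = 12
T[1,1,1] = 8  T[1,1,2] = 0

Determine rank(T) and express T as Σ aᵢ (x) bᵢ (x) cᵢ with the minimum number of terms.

Lower bound: in the mode-2 unfolding of T (rows indexed by j, columns by (i,k)) the 2×2 minor on rows j ∈ {0, 1}, columns (i,k) ∈ {(0,0), (0,1)} is det [[-24, -12], [12, 8]] = -48 ≠ 0, so that unfolding has rank ≥ 2 and hence rank(T) ≥ 2 (CP rank is at least every unfolding rank, though it can be larger).
Upper bound: with S_k = T[:,:,k], the two rank-1 terms a₁b₁ᵀ, a₂b₂ᵀ are the rank-1 members of the pencil x·S₀ + y·S₁.
det(x·S₀ + y·S₁) is 72·x² + 48·xy = 24·(3·x + 2·y)(x), vanishing at (x:y) = (2:-3) and (0:1).
M₁ = 2·S₀ − 3·S₁ = [[-12, 0], [-24, 0]] = (-12)·[1, 2][1, 0]ᵀ and M₂ = S₁ = [[-12, 8], [-12, 8]] = (-4)·[1, 1][3, -2]ᵀ, so take a₁ = [1, 2], b₁ = [1, 0], a₂ = [1, 1], b₂ = [3, -2].
Each slice is an integer combination of E₁ = a₁b₁ᵀ and E₂ = a₂b₂ᵀ: S₀ = −6·E₁ − 6·E₂, S₁ = −4·E₂, S₂ = −6·E₁; reading off coefficients, c₁ = [-6, 0, -6] and c₂ = [-6, -4, 0].
Hence T = [1, 2] (x) [1, 0] (x) [-6, 0, -6] + [1, 1] (x) [3, -2] (x) [-6, -4, 0], so rank(T) ≤ 2.
These bounds meet, so rank(T) = 2.

rank(T) = 2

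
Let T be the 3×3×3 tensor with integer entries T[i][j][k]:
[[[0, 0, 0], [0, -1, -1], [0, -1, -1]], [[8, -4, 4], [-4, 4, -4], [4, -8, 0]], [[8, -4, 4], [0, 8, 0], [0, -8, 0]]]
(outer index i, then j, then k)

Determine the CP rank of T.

3

Lower bound: the mode-1 unfolding of T (rows indexed by i, columns by (j,k) = (0,0), (0,1), (0,2), (1,0), (1,1), (1,2), (2,0), (2,1), (2,2)) is [[0, 0, 0, 0, -1, -1, 0, -1, -1], [8, -4, 4, -4, 4, -4, 4, -8, 0], [8, -4, 4, 0, 8, 0, 0, -8, 0]].
There the 3×3 minor on rows i ∈ {0, 1, 2}, columns (j,k) ∈ {(0,0), (1,0), (1,1)} is det [[0, 0, -1], [8, -4, 4], [8, 0, 8]] = -32 ≠ 0, so this unfolding has rank ≥ 3; CP rank is at least every unfolding rank, so rank(T) ≥ 3. (Flattening ranks never certify an upper bound on CP rank; for that we must actually write T with 3 rank-1 terms.)
Upper bound: T is a sum of 3 rank-1 terms, T = [0, 1, 1] (x) [1, -1, 1] (x) [8, -4, 4] + [0, 1, 2] (x) [0, 1, -1] (x) [4, 2, 2] + [1, 2, 0] (x) [0, 1, 1] (x) [0, -1, -1] (written with every a and b primitive with positive leading entry and the scale carried by c; CP decompositions are not unique, and this one is verified by expanding entrywise), so rank(T) ≤ 3.
These bounds meet, so rank(T) = 3.
Check entry T[0,0,1] = 0: (0)·(1)·(-4) + (0)·(0)·(2) + (1)·(0)·(-1) = 0.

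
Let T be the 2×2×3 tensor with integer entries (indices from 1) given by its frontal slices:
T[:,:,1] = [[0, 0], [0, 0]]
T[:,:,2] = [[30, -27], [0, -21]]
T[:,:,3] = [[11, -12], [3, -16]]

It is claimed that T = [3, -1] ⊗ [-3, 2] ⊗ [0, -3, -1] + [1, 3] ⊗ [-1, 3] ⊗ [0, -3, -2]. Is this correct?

Reconstruct entrywise from the claimed factors. For example, T[1,1,1] = 0 and Σₗ aₗ[1]bₗ[1]cₗ[1] = (3)·(-3)·(0) + (1)·(-1)·(0) = 0; checking all 12 entries, every one matches. The claim holds.

Yes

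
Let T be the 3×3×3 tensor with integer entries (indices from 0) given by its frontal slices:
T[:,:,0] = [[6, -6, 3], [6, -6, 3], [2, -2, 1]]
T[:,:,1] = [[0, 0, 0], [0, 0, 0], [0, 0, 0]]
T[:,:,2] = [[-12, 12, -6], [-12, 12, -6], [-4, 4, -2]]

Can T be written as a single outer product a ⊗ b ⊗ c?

If T = a ⊗ b ⊗ c then every fibre of T is a multiple of the corresponding factor, so read the factors off the fibres through the nonzero entry T[0,0,0] = 6.
The mode-1 fibre T[:,0,0] = [6, 6, 2] gives a = [3, 3, 1] (primitive direction); the mode-2 fibre T[0,:,0] = [6, -6, 3] gives b = [2, -2, 1]; then c[k] = T[0,0,k] / (a[0]·b[0]) = [6, 0, -12] / 6 = [1, 0, -2].
Expanding [3, 3, 1] ⊗ [2, -2, 1] ⊗ [1, 0, -2] reproduces all 27 entries of T, so T = [3, 3, 1] ⊗ [2, -2, 1] ⊗ [1, 0, -2] and rank(T) ≤ 1.
Equivalently every frontal slice T[:,:,k] is c[k] times the rank-1 matrix [3, 3, 1] ⊗ [2, -2, 1]. So T has rank 1 (it is nonzero).

Yes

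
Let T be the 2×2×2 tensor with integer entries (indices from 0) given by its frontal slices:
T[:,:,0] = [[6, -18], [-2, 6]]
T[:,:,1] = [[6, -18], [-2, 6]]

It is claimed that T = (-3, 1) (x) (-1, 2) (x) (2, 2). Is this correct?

No

Reconstruct entry (0,1,0) from the claimed factors: Σₗ aₗ[0]bₗ[1]cₗ[0] = (-3)·(2)·(2) = -12, but T[0,1,0] = -18. The claim is false.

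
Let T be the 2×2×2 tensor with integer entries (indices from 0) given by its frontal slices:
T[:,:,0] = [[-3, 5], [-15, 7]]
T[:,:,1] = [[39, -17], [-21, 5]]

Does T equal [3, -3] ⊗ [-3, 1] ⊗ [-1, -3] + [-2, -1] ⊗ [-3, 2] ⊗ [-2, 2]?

Reconstruct entrywise from the claimed factors. For example, T[0,0,1] = 39 and Σₗ aₗ[0]bₗ[0]cₗ[1] = (3)·(-3)·(-3) + (-2)·(-3)·(2) = 39; checking all 8 entries, every one matches. The claim holds.

Yes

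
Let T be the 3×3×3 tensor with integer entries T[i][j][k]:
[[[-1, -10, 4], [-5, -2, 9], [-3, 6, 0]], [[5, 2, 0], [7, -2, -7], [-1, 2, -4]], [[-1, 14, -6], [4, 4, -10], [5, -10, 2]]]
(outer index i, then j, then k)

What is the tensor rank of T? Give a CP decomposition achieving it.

Lower bound: the mode-2 unfolding of T (rows indexed by j, columns by (i,k) = (0,0), (0,1), (0,2), (1,0), (1,1), (1,2), (2,0), (2,1), (2,2)) is [[-1, -10, 4, 5, 2, 0, -1, 14, -6], [-5, -2, 9, 7, -2, -7, 4, 4, -10], [-3, 6, 0, -1, 2, -4, 5, -10, 2]].
There the 3×3 minor on rows j ∈ {0, 1, 2}, columns (i,k) ∈ {(0,0), (0,1), (0,2)} is det [[-1, -10, 4], [-5, -2, 9], [-3, 6, 0]] = 180 ≠ 0, so this unfolding has rank ≥ 3; CP rank is at least every unfolding rank, so rank(T) ≥ 3. (Unfolding ranks only ever bound the CP rank from below — rank(T) can be strictly larger than all of them — so the matching upper bound has to come from an explicit 3-term decomposition.)
Upper bound: T is a sum of 3 rank-1 terms, T = [1, -1, -1] ⊗ [1, -2, -1] ⊗ [1, -2, -2] + [1, -1, -1] ⊗ [1, 1, 0] ⊗ [-4, -4, 4] + [1, 1, -2] ⊗ [2, 1, -2] ⊗ [1, -2, 1] (one valid choice — decompositions are not unique — normalised so each a, b is primitive with positive first nonzero entry; check it by expanding all entries), so rank(T) ≤ 3.
These bounds meet, so rank(T) = 3.

rank(T) = 3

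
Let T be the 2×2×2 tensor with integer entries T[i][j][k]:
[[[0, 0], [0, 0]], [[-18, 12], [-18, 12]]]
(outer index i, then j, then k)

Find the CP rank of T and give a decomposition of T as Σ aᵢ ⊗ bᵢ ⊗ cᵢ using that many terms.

Lower bound: T ≠ 0 (e.g. T[1,0,0] = -18), so rank(T) ≥ 1.
Upper bound: the mode-1 fibre T[:,0,0] = [0, -18] gives a = [0, 1] (primitive direction); the mode-2 fibre T[1,:,0] = [-18, -18] gives b = [1, 1]; then c[k] = T[1,0,k] / (a[1]·b[0]) = [-18, 12] / 1 = [-18, 12].
Expanding [0, 1] ⊗ [1, 1] ⊗ [-18, 12] reproduces all 8 entries of T, so T = [0, 1] ⊗ [1, 1] ⊗ [-18, 12] and rank(T) ≤ 1.
These bounds meet, so rank(T) = 1.

rank(T) = 1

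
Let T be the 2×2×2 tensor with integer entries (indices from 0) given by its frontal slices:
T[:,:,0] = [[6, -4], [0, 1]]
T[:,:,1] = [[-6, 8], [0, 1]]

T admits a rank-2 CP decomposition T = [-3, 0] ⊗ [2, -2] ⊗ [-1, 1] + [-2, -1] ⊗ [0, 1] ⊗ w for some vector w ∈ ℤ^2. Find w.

w = [-1, -1]

Subtract the known terms from T to get the rank-1 residual R = [-2, -1] ⊗ [0, 1] ⊗ w, so R[i,j,k] = a[i]·b[j]·w[k]. Pick indices with nonzero a[0]·b[1] = (-2)·(1) = -2. Only the fibre through (0,1,·) is needed: R[0,1,:] = T[0,1,:] − Σₗ aₗ[0]bₗ[1]cₗ = [-4, 8] − (-3)·(-2)·[-1, 1] = [2, 2]. Then w[k] = R[0,1,k] / -2 for each k, giving w = [2, 2] / -2 = [-1, -1].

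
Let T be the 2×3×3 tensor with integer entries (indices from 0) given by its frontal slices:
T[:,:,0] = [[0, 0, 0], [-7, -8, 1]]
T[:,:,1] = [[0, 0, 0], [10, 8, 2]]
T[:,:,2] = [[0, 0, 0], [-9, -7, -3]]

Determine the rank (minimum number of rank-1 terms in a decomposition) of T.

Lower bound: the mode-3 unfolding of T (rows indexed by k, columns by (i,j) = (0,0), (0,1), (0,2), (1,0), (1,1), (1,2)) is [[0, 0, 0, -7, -8, 1], [0, 0, 0, 10, 8, 2], [0, 0, 0, -9, -7, -3]].
There the 3×3 minor on rows k ∈ {0, 1, 2}, columns (i,j) ∈ {(1,0), (1,1), (1,2)} is det [[-7, -8, 1], [10, 8, 2], [-9, -7, -3]] = -24 ≠ 0, so this unfolding has rank ≥ 3; CP rank is at least every unfolding rank, so rank(T) ≥ 3. (Unfolding ranks only ever bound the CP rank from below — rank(T) can be strictly larger than all of them — so the matching upper bound has to come from an explicit 3-term decomposition.)
Upper bound: T is a sum of 3 rank-1 terms, T = [0, 1] ⊗ [0, 1, -2] ⊗ [-1, -2, 2] + [0, 1] ⊗ [1, 1, -1] ⊗ [1, 2, -1] + [0, 1] ⊗ [1, 1, 0] ⊗ [-8, 8, -8] (one valid choice — decompositions are not unique — normalised so each a, b is primitive with positive first nonzero entry; check it by expanding all entries), so rank(T) ≤ 3.
These bounds meet, so rank(T) = 3.

3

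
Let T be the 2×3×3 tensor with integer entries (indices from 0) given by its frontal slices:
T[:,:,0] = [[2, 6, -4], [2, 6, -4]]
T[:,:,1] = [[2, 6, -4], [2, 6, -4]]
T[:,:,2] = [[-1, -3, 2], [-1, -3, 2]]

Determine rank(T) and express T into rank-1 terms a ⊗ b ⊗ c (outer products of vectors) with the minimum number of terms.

rank(T) = 1

Lower bound: T ≠ 0 (e.g. T[0,0,0] = 2), so rank(T) ≥ 1.
Upper bound: if T = a ⊗ b ⊗ c then every fibre of T is a multiple of the corresponding factor, so read the factors off the fibres through the nonzero entry T[0,0,0] = 2.
The mode-1 fibre T[:,0,0] = [2, 2] gives a = [1, 1] (primitive direction); the mode-2 fibre T[0,:,0] = [2, 6, -4] gives b = [1, 3, -2]; then c[k] = T[0,0,k] / (a[0]·b[0]) = [2, 2, -1] / 1 = [2, 2, -1].
Expanding [1, 1] ⊗ [1, 3, -2] ⊗ [2, 2, -1] reproduces all 18 entries of T, so T = [1, 1] ⊗ [1, 3, -2] ⊗ [2, 2, -1] and rank(T) ≤ 1.
These bounds meet, so rank(T) = 1.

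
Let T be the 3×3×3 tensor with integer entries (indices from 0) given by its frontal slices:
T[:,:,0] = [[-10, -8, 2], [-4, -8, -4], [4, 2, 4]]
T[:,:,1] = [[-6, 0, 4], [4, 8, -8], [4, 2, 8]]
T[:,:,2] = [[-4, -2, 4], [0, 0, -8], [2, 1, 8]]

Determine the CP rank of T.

3

Lower bound: the mode-1 unfolding of T (rows indexed by i, columns by (j,k) = (0,0), (0,1), (0,2), (1,0), (1,1), (1,2), (2,0), (2,1), (2,2)) is [[-10, -6, -4, -8, 0, -2, 2, 4, 4], [-4, 4, 0, -8, 8, 0, -4, -8, -8], [4, 4, 2, 2, 2, 1, 4, 8, 8]].
There the 3×3 minor on rows i ∈ {0, 1, 2}, columns (j,k) ∈ {(0,0), (0,1), (2,0)} is det [[-10, -6, 2], [-4, 4, -4], [4, 4, 4]] = -384 ≠ 0, so this unfolding has rank ≥ 3; CP rank is at least every unfolding rank, so rank(T) ≥ 3. (Flattening ranks never certify an upper bound on CP rank; for that we must actually write T with 3 rank-1 terms.)
Upper bound: T is a sum of 3 rank-1 terms, T = [1, -2, 2] ∘ [0, 0, 1] ∘ [2, 4, 4] + [1, 2, 0] ∘ [1, 2, 0] ∘ [-2, 2, 0] + [2, 0, -1] ∘ [2, 1, 0] ∘ [-2, -2, -1] (written with every a and b primitive with positive leading entry and the scale carried by c; CP decompositions are not unique, and this one is verified by expanding entrywise), so rank(T) ≤ 3.
These bounds meet, so rank(T) = 3.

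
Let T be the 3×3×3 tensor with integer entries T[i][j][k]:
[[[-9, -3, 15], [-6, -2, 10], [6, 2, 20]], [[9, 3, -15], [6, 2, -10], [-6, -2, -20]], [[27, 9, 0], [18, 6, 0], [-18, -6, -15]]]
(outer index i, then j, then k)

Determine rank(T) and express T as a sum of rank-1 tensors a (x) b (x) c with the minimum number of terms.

Lower bound: the mode-2 unfolding of T (rows indexed by j, columns by (i,k) = (0,0), (0,1), (0,2), (1,0), (1,1), (1,2), (2,0), (2,1), (2,2)) is [[-9, -3, 15, 9, 3, -15, 27, 9, 0], [-6, -2, 10, 6, 2, -10, 18, 6, 0], [6, 2, 20, -6, -2, -20, -18, -6, -15]].
There the 2×2 minor on rows j ∈ {0, 2}, columns (i,k) ∈ {(0,0), (0,2)} is det [[-9, 15], [6, 20]] = -270 ≠ 0, so this unfolding has rank ≥ 2; CP rank is at least every unfolding rank, so rank(T) ≥ 2. (Unfolding ranks only ever bound the CP rank from below — rank(T) can be strictly larger than all of them — so the matching upper bound has to come from an explicit 2-term decomposition.)
Upper bound — finding two terms. Write S_k = T[:,:,k] for the frontal slices: S₀ = [[-9, -6, 6], [9, 6, -6], [27, 18, -18]], S₁ = [[-3, -2, 2], [3, 2, -2], [9, 6, -6]], S₂ = [[15, 10, 20], [-15, -10, -20], [0, 0, -15]].
If T = a₁ (x) b₁ (x) c₁ + a₂ (x) b₂ (x) c₂ then each S_k = c₁[k]·a₁b₁ᵀ + c₂[k]·a₂b₂ᵀ. S₀ and S₂ are linearly independent, so a₁b₁ᵀ and a₂b₂ᵀ must span the same plane of matrices: they are the rank-1 matrices of the form x·S₀ + y·S₂.
The 2×2 minor of x·S₀ + y·S₂ on rows {0,2}, columns {0,2} is −675·xy − 225·y² = (-225)·(y)(3·x + y), vanishing at (x:y) = (1:0) and (1:-3).
M₁ = S₀ = [[-9, -6, 6], [9, 6, -6], [27, 18, -18]] = (-3)·[1, -1, -3][3, 2, -2]ᵀ and M₂ = S₀ − 3·S₂ = [[-54, -36, -54], [54, 36, 54], [27, 18, 27]] = (-9)·[2, -2, -1][3, 2, 3]ᵀ, so take a₁ = [1, -1, -3], b₁ = [3, 2, -2], a₂ = [2, -2, -1], b₂ = [3, 2, 3].
Each slice is an integer combination of E₁ = a₁b₁ᵀ and E₂ = a₂b₂ᵀ: S₀ = −3·E₁, S₁ = −E₁, S₂ = −E₁ + 3·E₂; reading off coefficients, c₁ = [-3, -1, -1] and c₂ = [0, 0, 3].
Hence T = [1, -1, -3] (x) [3, 2, -2] (x) [-3, -1, -1] + [2, -2, -1] (x) [3, 2, 3] (x) [0, 0, 3], so rank(T) ≤ 2.
These bounds meet, so rank(T) = 2.

rank(T) = 2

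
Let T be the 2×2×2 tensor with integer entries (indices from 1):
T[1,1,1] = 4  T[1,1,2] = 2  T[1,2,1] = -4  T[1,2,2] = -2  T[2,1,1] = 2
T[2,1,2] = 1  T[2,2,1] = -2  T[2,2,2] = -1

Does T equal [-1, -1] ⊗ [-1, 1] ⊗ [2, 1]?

Reconstruct entry (1,1,1) from the claimed factors: Σₗ aₗ[1]bₗ[1]cₗ[1] = (-1)·(-1)·(2) = 2, but T[1,1,1] = 4. The claim is false.

No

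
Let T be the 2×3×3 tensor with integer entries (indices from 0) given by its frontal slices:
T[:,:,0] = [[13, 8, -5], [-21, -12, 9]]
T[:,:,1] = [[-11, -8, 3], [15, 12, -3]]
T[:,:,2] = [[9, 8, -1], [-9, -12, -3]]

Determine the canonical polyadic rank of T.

2

Lower bound: the mode-1 unfolding of T (rows indexed by i, columns by (j,k) = (0,0), (0,1), (0,2), (1,0), (1,1), (1,2), (2,0), (2,1), (2,2)) is [[13, -11, 9, 8, -8, 8, -5, 3, -1], [-21, 15, -9, -12, 12, -12, 9, -3, -3]].
There the 2×2 minor on rows i ∈ {0, 1}, columns (j,k) ∈ {(0,0), (0,1)} is det [[13, -11], [-21, 15]] = -36 ≠ 0, so this unfolding has rank ≥ 2; CP rank is at least every unfolding rank, so rank(T) ≥ 2. (This is only a lower bound: in general the CP rank may exceed every unfolding rank, so we still need to exhibit 2 rank-1 terms summing to T.)
Upper bound — finding two terms. Write S_k = T[:,:,k] for the frontal slices: S₀ = [[13, 8, -5], [-21, -12, 9]], S₁ = [[-11, -8, 3], [15, 12, -3]], S₂ = [[9, 8, -1], [-9, -12, -3]].
If T = a₁ ⊗ b₁ ⊗ c₁ + a₂ ⊗ b₂ ⊗ c₂ then each S_k = c₁[k]·a₁b₁ᵀ + c₂[k]·a₂b₂ᵀ. S₀ and S₁ are linearly independent, so a₁b₁ᵀ and a₂b₂ᵀ must span the same plane of matrices: they are the rank-1 matrices of the form x·S₀ + y·S₁.
The 2×2 minor of x·S₀ + y·S₁ on rows {0,1}, columns {0,1} is 12·x² − 12·y² = 12·(x − y)(x + y), vanishing at (x:y) = (1:1) and (1:-1).
M₁ = S₀ + S₁ = [[2, 0, -2], [-6, 0, 6]] = 2·[1, -3][1, 0, -1]ᵀ and M₂ = S₀ − S₁ = [[24, 16, -8], [-36, -24, 12]] = 4·[2, -3][3, 2, -1]ᵀ, so take a₁ = [1, -3], b₁ = [1, 0, -1], a₂ = [2, -3], b₂ = [3, 2, -1].
Each slice is an integer combination of E₁ = a₁b₁ᵀ and E₂ = a₂b₂ᵀ: S₀ = E₁ + 2·E₂, S₁ = E₁ − 2·E₂, S₂ = −3·E₁ + 2·E₂; reading off coefficients, c₁ = [1, 1, -3] and c₂ = [2, -2, 2].
Hence T = [1, -3] ⊗ [1, 0, -1] ⊗ [1, 1, -3] + [2, -3] ⊗ [3, 2, -1] ⊗ [2, -2, 2], so rank(T) ≤ 2.
These bounds meet, so rank(T) = 2.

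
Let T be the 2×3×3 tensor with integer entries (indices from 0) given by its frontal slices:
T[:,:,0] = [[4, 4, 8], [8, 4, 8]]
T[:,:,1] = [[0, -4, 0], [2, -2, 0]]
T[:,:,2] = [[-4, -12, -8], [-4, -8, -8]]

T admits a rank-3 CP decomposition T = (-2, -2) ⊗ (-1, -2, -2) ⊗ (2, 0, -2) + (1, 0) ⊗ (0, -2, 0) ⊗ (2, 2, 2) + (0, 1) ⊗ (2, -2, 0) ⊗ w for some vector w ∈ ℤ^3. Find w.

w = (2, 1, 0)

Subtract the known terms from T to get the rank-1 residual R = (0, 1) ⊗ (2, -2, 0) ⊗ w, so R[i,j,k] = a[i]·b[j]·w[k]. Pick indices with nonzero a[1]·b[0] = (1)·(2) = 2. Only the fibre through (1,0,·) is needed: R[1,0,:] = T[1,0,:] − Σₗ aₗ[1]bₗ[0]cₗ = [8, 2, -4] − (-2)·(-1)·(2, 0, -2) − (0)·(0)·(2, 2, 2) = [4, 2, 0]. Then w[k] = R[1,0,k] / 2 for each k, giving w = [4, 2, 0] / 2 = (2, 1, 0).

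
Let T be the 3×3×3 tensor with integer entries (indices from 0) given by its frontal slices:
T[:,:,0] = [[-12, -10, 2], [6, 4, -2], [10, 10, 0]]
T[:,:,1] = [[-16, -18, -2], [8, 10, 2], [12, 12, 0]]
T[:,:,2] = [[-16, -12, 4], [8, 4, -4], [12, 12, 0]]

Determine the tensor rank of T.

3

Lower bound: in the mode-3 unfolding of T (rows indexed by k, columns by (i,j)) the 3×3 minor on rows k ∈ {0, 1, 2}, columns (i,j) ∈ {(0,0), (0,1), (2,0)} is det [[-12, -10, 10], [-16, -18, 12], [-16, -12, 12]] = -96 ≠ 0, so that unfolding has rank ≥ 3 and hence rank(T) ≥ 3 (CP rank is at least every unfolding rank, though it can be larger).
Upper bound: T is a sum of 3 rank-1 terms, T = [1, -1, 0] (x) [0, 1, 1] (x) [2, -2, 4] + [2, -1, -2] (x) [1, 1, 0] (x) [-4, -4, -4] + [2, -1, -1] (x) [1, 1, 0] (x) [-2, -4, -4] (written with every a and b primitive with positive leading entry and the scale carried by c; CP decompositions are not unique, and this one is verified by expanding entrywise), so rank(T) ≤ 3.
These bounds meet, so rank(T) = 3.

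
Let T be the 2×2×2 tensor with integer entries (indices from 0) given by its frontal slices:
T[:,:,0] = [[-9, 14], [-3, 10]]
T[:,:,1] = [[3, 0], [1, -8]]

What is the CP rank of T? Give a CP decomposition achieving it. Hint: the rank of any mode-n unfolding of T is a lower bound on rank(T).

rank(T) = 2

Lower bound: the mode-3 unfolding of T (rows indexed by k, columns by (i,j) = (0,0), (0,1), (1,0), (1,1)) is [[-9, 14, -3, 10], [3, 0, 1, -8]].
There the 2×2 minor on rows k ∈ {0, 1}, columns (i,j) ∈ {(0,0), (0,1)} is det [[-9, 14], [3, 0]] = -42 ≠ 0, so this unfolding has rank ≥ 2; CP rank is at least every unfolding rank, so rank(T) ≥ 2. (This is only a lower bound: in general the CP rank may exceed every unfolding rank, so we still need to exhibit 2 rank-1 terms summing to T.)
Upper bound — finding two terms. Write S_k = T[:,:,k] for the frontal slices: S₀ = [[-9, 14], [-3, 10]], S₁ = [[3, 0], [1, -8]].
If T = a₁ ⊗ b₁ ⊗ c₁ + a₂ ⊗ b₂ ⊗ c₂ then each S_k = c₁[k]·a₁b₁ᵀ + c₂[k]·a₂b₂ᵀ. S₀ and S₁ are linearly independent, so a₁b₁ᵀ and a₂b₂ᵀ must span the same plane of matrices: they are the rank-1 matrices of the form x·S₀ + y·S₁.
det(x·S₀ + y·S₁) is −48·x² + 88·xy − 24·y² = (-8)·(2·x − 3·y)(3·x − y), vanishing at (x:y) = (3:2) and (1:3).
M₁ = 3·S₀ + 2·S₁ = [[-21, 42], [-7, 14]] = (-7)·(3, 1)(1, -2)ᵀ and M₂ = S₀ + 3·S₁ = [[0, 14], [0, -14]] = 14·(1, -1)(0, 1)ᵀ, so take a₁ = (3, 1), b₁ = (1, -2), a₂ = (1, -1), b₂ = (0, 1).
Each slice is an integer combination of E₁ = a₁b₁ᵀ and E₂ = a₂b₂ᵀ: S₀ = −3·E₁ − 4·E₂, S₁ = E₁ + 6·E₂; reading off coefficients, c₁ = (-3, 1) and c₂ = (-4, 6).
Hence T = (3, 1) ⊗ (1, -2) ⊗ (-3, 1) + (1, -1) ⊗ (0, 1) ⊗ (-4, 6), so rank(T) ≤ 2.
These bounds meet, so rank(T) = 2.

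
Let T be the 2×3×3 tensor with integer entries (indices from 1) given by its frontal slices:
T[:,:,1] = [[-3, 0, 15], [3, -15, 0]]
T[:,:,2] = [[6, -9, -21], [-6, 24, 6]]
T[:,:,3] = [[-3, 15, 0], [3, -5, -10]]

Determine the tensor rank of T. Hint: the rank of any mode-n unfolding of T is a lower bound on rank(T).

2

Lower bound: the mode-3 unfolding of T (rows indexed by k, columns by (i,j) = (1,1), (1,2), (1,3), (2,1), (2,2), (2,3)) is [[-3, 0, 15, 3, -15, 0], [6, -9, -21, -6, 24, 6], [-3, 15, 0, 3, -5, -10]].
There the 2×2 minor on rows k ∈ {1, 2}, columns (i,j) ∈ {(1,1), (1,2)} is det [[-3, 0], [6, -9]] = 27 ≠ 0, so this unfolding has rank ≥ 2; CP rank is at least every unfolding rank, so rank(T) ≥ 2. (Unfolding ranks only ever bound the CP rank from below — rank(T) can be strictly larger than all of them — so the matching upper bound has to come from an explicit 2-term decomposition.)
Upper bound — finding two terms. Write S_k = T[:,:,k] for the frontal slices: S₁ = [[-3, 0, 15], [3, -15, 0]], S₂ = [[6, -9, -21], [-6, 24, 6]], S₃ = [[-3, 15, 0], [3, -5, -10]].
If T = a₁ ⊗ b₁ ⊗ c₁ + a₂ ⊗ b₂ ⊗ c₂ then each S_k = c₁[k]·a₁b₁ᵀ + c₂[k]·a₂b₂ᵀ. S₁ and S₂ are linearly independent, so a₁b₁ᵀ and a₂b₂ᵀ must span the same plane of matrices: they are the rank-1 matrices of the form x·S₁ + y·S₂.
The 2×2 minor of x·S₁ + y·S₂ on rows {1,2}, columns {1,2} is 45·x² − 135·xy + 90·y² = 45·(x − 2·y)(x − y), vanishing at (x:y) = (2:1) and (1:1).
M₁ = 2·S₁ + S₂ = [[0, -9, 9], [0, -6, 6]] = (-3)·(3, 2)(0, 1, -1)ᵀ and M₂ = S₁ + S₂ = [[3, -9, -6], [-3, 9, 6]] = 3·(1, -1)(1, -3, -2)ᵀ, so take a₁ = (3, 2), b₁ = (0, 1, -1), a₂ = (1, -1), b₂ = (1, -3, -2).
Each slice is an integer combination of E₁ = a₁b₁ᵀ and E₂ = a₂b₂ᵀ: S₁ = −3·E₁ − 3·E₂, S₂ = 3·E₁ + 6·E₂, S₃ = 2·E₁ − 3·E₂; reading off coefficients, c₁ = (-3, 3, 2) and c₂ = (-3, 6, -3).
Hence T = (3, 2) ⊗ (0, 1, -1) ⊗ (-3, 3, 2) + (1, -1) ⊗ (1, -3, -2) ⊗ (-3, 6, -3), so rank(T) ≤ 2.
These bounds meet, so rank(T) = 2.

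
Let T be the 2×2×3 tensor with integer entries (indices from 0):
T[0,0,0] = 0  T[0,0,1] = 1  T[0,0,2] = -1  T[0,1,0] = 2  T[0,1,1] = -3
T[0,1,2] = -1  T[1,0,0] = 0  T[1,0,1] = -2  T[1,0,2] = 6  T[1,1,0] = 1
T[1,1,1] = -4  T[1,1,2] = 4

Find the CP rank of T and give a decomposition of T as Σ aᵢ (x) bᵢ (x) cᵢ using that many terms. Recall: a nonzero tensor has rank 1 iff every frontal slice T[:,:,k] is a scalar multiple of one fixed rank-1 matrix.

rank(T) = 3

Lower bound: the mode-3 unfolding of T (rows indexed by k, columns by (i,j) = (0,0), (0,1), (1,0), (1,1)) is [[0, 2, 0, 1], [1, -3, -2, -4], [-1, -1, 6, 4]].
There the 3×3 minor on rows k ∈ {0, 1, 2}, columns (i,j) ∈ {(0,0), (0,1), (1,0)} is det [[0, 2, 0], [1, -3, -2], [-1, -1, 6]] = -8 ≠ 0, so this unfolding has rank ≥ 3; CP rank is at least every unfolding rank, so rank(T) ≥ 3. (Unfolding ranks only ever bound the CP rank from below — rank(T) can be strictly larger than all of them — so the matching upper bound has to come from an explicit 3-term decomposition.)
Upper bound: T is a sum of 3 rank-1 terms, T = [0, 1] (x) [2, 1] (x) [0, 0, 2] + [1, -2] (x) [1, 1] (x) [0, 1, -1] + [2, 1] (x) [0, 1] (x) [1, -2, 0] (written with every a and b primitive with positive leading entry and the scale carried by c; CP decompositions are not unique, and this one is verified by expanding entrywise), so rank(T) ≤ 3.
These bounds meet, so rank(T) = 3.
Check entry T[1,1,1] = -4: (1)·(1)·(0) + (-2)·(1)·(1) + (1)·(1)·(-2) = -4.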